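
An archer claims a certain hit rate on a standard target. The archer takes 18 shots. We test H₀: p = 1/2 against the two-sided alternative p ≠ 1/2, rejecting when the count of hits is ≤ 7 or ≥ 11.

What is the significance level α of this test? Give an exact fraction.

α = P(X ≤ 7 or X ≥ 11 | p = 1/2), X ~ Binomial(18, 1/2).
By symmetry, α = 2·P(X ≤ 7) = 2·(1 + 18 + 153 + 816 + 3060 + 8568 + 18564 + 31824)/262144 = 126008/262144 = 15751/32768.

15751/32768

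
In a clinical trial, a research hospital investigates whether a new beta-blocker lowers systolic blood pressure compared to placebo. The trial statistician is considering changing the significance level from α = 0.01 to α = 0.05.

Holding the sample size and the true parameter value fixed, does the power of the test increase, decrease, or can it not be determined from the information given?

It increases.

With a larger α the critical value moves toward the center, so more of the Ha sampling distribution lies in the rejection region.
Since power = 1 − β and β decreases, power increases.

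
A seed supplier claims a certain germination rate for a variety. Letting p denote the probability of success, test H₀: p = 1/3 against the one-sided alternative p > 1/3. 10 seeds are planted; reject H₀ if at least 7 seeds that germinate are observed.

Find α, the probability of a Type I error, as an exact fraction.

Under H₀, K ~ Binomial(10, 1/3), and α = P(K ≥ 7).
P(K ≥ 7) = Σ_{j=7}^{10} C(10,j)·(1/3)^j·(2/3)^{10-j} = 43/2187.

43/2187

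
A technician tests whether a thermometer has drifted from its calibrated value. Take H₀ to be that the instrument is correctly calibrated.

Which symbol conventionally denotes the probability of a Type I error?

P(Type I error) = P(reject H₀ | H₀ true) = α, the significance level.

α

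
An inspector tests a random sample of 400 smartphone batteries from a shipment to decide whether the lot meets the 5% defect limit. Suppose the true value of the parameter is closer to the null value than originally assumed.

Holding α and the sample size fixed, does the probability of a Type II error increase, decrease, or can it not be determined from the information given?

A smaller true effect puts the Ha sampling distribution closer to H₀, so more of it falls in the non-rejection region.

It increases.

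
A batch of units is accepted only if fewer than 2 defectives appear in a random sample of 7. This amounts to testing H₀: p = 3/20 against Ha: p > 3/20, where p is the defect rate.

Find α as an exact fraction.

α = P(reject H₀ | H₀ true) = P(K ≥ 2 | p = 3/20), K ~ Binomial(7, 3/20).
Via the complement, α = 1 − Σ_{j=0}^{1} C(7,j)(3/20)^j(17/20)^{7-j} = 181386189/640000000.

181386189/640000000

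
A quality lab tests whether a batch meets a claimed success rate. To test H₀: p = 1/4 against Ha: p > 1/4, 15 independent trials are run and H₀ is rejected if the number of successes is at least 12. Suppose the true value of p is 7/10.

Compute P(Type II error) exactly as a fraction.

Under the alternative p = 7/10, X ~ Binomial(15, 7/10); β is the probability the test does not reject, P(X < 12).
Adding the binomial probabilities P(X=0)+…+P(X=11) at p = 7/10 gives 87891509014119/125000000000000.

87891509014119/125000000000000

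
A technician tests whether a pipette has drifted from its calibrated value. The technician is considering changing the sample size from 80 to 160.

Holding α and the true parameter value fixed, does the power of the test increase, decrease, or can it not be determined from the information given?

It increases.

Increasing n separates the H₀ and Ha sampling distributions, so under Ha fewer outcomes land in the acceptance region.
Since power = 1 − β and β decreases, power increases.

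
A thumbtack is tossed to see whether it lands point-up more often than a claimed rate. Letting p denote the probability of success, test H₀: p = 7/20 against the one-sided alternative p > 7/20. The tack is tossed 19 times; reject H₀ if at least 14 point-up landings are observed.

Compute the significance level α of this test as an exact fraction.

441451161257878012297/655360000000000000000000

The Type I error probability is α = P(Y ≥ 14) computed under H₀, where Y ~ Binomial(19, 7/20).
Adding the binomial terms for j = 14 through 19 with p = 7/20 yields 441451161257878012297/655360000000000000000000.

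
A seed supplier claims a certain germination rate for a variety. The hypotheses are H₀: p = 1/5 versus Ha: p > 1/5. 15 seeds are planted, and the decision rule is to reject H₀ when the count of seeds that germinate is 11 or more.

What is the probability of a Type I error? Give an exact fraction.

380301/30517578125

Under H₀, Y ~ Binomial(15, 1/5), and α = P(Y ≥ 11).
P(Y ≥ 11) = Σ_{j=11}^{15} C(15,j)·(1/5)^j·(4/5)^{15-j} = 380301/30517578125.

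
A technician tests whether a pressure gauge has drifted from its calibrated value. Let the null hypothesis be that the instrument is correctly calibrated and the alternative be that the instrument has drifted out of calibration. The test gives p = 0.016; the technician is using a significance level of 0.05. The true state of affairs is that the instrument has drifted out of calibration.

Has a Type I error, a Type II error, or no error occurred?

Since p = 0.016 < α = 0.05, H₀ is rejected.
H₀ is false (actually the instrument has drifted out of calibration).
The decision matches the true state — no error.

No error (correct decision).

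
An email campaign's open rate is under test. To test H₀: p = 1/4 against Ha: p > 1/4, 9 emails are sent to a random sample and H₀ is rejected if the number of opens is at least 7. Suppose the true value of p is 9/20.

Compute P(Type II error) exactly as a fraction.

Under the alternative p = 9/20, X ~ Binomial(9, 9/20); β is the probability the test does not reject, P(X < 7).
Equivalently, β = 1 − P(X ≥ 7) = 30407271323/32000000000.

30407271323/32000000000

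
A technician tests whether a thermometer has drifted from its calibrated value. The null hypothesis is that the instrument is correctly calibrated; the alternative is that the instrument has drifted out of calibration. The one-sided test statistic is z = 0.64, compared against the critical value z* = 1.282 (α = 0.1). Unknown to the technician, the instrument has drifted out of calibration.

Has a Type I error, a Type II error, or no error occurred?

Since z = 0.64 ≤ z* = 1.282, H₀ is not rejected.
H₀ is false (actually the instrument has drifted out of calibration).
Failing to reject a false H₀ is a Type II error.

Type II error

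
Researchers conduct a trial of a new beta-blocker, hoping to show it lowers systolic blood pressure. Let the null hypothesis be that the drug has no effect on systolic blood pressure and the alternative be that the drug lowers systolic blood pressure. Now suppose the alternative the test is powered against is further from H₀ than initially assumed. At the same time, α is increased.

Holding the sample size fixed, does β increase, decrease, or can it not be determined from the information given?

The further the true parameter sits from the null value, the more of the Ha sampling distribution falls in the rejection region. A larger α widens the rejection region, so when the alternative is true more outcomes lead to rejection — failing to reject becomes less likely. Both changes push β in the same direction.

It decreases.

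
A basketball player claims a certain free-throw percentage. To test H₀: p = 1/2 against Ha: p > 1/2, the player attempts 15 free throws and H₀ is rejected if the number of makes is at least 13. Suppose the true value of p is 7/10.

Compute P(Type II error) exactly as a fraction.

A Type II error is failing to reject when Ha holds: with p = 7/10, β = P(S ≤ 12).
Summing C(15,j)·(7/10)^j·(3/10)^{15-j} for j = 0..12 gives 873172285377237/1000000000000000.

873172285377237/1000000000000000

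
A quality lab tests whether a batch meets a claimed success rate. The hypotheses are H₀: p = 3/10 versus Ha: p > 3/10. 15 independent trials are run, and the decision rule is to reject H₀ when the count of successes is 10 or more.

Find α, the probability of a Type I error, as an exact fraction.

Under H₀, K ~ Binomial(15, 3/10), and α = P(K ≥ 10).
Summing C(15,j)(3/10)^j(7/10)^{15−j} for j = 10,…,15 gives 913130252109/250000000000000.

913130252109/250000000000000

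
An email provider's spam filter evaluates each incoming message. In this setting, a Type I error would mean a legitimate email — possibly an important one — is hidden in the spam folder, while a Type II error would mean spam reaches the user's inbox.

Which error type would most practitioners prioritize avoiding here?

The Type I consequence (a legitimate email — possibly an important one — is hidden in the spam folder) is more severe than the Type II consequence (spam reaches the user's inbox).

Type I error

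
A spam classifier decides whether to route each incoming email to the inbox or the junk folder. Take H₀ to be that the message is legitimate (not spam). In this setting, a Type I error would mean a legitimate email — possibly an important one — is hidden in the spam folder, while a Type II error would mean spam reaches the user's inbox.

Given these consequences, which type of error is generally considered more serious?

Type I error

The Type I consequence (a legitimate email — possibly an important one — is hidden in the spam folder) is more severe than the Type II consequence (spam reaches the user's inbox).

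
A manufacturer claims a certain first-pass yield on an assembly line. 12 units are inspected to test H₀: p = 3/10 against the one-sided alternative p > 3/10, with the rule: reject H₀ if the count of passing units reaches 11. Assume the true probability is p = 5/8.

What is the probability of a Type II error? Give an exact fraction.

66717523611/68719476736

A Type II error is failing to reject when Ha holds: with p = 5/8, β = P(Y ≤ 10).
Adding the binomial probabilities P(Y=0)+…+P(Y=10) at p = 5/8 gives 66717523611/68719476736.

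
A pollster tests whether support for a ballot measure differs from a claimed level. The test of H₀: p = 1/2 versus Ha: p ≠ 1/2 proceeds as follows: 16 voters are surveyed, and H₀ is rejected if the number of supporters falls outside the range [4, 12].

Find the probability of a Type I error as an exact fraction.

α = P(X ≤ 3 or X ≥ 13 | p = 1/2), X ~ Binomial(16, 1/2).
The two tails are symmetric, so α = 2·(1 + 16 + 120 + 560)/2^16 = 1394/65536 = 697/32768.

697/32768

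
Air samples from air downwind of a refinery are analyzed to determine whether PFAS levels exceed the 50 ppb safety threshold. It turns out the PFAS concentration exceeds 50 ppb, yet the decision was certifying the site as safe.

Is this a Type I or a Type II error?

Type II error

The null hypothesis here is that the PFAS concentration is at or below 50 ppb (safe).
'Certifying the site as safe' corresponds to failing to reject H₀.
H₀ was not rejected but H₀ is false — a Type II error (false negative).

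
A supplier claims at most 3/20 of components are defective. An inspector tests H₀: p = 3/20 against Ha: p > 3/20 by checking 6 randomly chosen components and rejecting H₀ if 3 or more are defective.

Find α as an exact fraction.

α = P(reject H₀ | H₀ true) = P(K ≥ 3 | p = 3/20), K ~ Binomial(6, 3/20).
α = 1 − P(K ≤ 2) = 1 − 6097033/6400000 = 302967/6400000.

302967/6400000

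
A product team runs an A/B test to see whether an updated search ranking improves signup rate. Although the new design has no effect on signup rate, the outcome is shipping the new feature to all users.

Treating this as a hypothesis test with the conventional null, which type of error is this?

Type I error

The null hypothesis here is that the new design has no effect on signup rate.
'Shipping the new feature to all users' corresponds to rejecting H₀.
H₀ was rejected but H₀ is true — a Type I error (false positive).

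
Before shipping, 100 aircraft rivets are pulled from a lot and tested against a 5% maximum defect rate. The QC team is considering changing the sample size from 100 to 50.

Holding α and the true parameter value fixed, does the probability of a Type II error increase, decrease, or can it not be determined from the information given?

A smaller sample increases the standard error, so the sampling distributions under H₀ and Ha overlap more.

It increases.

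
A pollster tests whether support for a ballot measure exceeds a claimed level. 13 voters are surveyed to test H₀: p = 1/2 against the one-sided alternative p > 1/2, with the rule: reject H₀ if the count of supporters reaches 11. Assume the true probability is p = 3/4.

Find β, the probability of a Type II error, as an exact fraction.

Under the alternative p = 3/4, Y ~ Binomial(13, 3/4); β is the probability the test does not reject, P(Y < 11).
Equivalently, β = 1 − P(Y ≥ 11) = 22394171/33554432.

22394171/33554432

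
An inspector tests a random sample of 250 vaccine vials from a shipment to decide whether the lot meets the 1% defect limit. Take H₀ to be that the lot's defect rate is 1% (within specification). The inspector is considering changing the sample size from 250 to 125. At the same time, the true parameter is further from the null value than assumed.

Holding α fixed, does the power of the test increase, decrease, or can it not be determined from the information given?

Cannot be determined from the information given.

The first change alone would make β increase; the second alone would make β decrease. Which effect dominates depends on the magnitudes, which are not given.
Since power = 1 − β, the effect on power is likewise indeterminate.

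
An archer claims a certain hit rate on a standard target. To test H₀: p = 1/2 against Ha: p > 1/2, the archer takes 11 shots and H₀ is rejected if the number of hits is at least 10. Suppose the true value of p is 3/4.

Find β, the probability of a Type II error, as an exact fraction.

A Type II error is failing to reject when Ha holds: with p = 3/4, β = P(Y ≤ 9).
Summing C(11,j)·(3/4)^j·(1/4)^{11-j} for j = 0..9 gives 1683809/2097152.

1683809/2097152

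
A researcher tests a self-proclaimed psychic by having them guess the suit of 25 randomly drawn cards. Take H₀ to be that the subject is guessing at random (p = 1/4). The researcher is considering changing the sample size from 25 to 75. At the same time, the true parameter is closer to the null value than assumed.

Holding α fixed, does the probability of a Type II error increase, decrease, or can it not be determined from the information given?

Cannot be determined from the information given.

The first change alone would make β decrease; the second alone would make β increase. Which effect dominates depends on the magnitudes, which are not given.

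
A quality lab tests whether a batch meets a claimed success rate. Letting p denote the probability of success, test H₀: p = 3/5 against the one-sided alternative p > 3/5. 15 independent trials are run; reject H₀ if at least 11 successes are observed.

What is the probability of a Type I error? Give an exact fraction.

6630789357/30517578125

The Type I error probability is α = P(X ≥ 11) computed under H₀, where X ~ Binomial(15, 3/5).
Summing C(15,j)(3/5)^j(2/5)^{15−j} for j = 11,…,15 gives 6630789357/30517578125.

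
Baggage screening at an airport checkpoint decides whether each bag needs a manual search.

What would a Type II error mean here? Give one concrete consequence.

With the conventional null hypothesis that the bag contains no prohibited items:
A Type II error is failing to reject H₀ when H₀ is false.
Here that means letting the bag through when actually the bag contains a prohibited item.

A Type II error would mean concluding that the bag contains no prohibited items (or at least failing to establish that the bag contains a prohibited item) when in fact the bag contains a prohibited item. Consequence: a prohibited item passes through security undetected.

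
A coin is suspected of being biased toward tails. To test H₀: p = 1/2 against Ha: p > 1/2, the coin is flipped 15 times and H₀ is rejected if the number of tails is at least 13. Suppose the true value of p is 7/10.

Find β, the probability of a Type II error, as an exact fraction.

873172285377237/1000000000000000

Under the alternative p = 7/10, X ~ Binomial(15, 7/10); β is the probability the test does not reject, P(X < 13).
Summing C(15,j)·(7/10)^j·(3/10)^{15-j} for j = 0..12 gives 873172285377237/1000000000000000.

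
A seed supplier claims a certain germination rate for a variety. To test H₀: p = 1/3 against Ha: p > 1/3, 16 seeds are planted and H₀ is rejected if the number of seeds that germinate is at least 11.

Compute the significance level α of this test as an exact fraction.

The Type I error probability is α = P(Y ≥ 11) computed under H₀, where Y ~ Binomial(16, 1/3).
P(Y ≥ 11) = Σ_{j=11}^{16} C(16,j)·(1/3)^j·(2/3)^{16-j} = 19321/4782969.

19321/4782969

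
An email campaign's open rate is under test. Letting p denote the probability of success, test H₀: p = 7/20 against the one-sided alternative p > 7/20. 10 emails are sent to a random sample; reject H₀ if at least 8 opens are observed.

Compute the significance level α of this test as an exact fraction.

The Type I error probability is α = P(X ≥ 8) computed under H₀, where X ~ Binomial(10, 7/20).
Adding the binomial terms for j = 8 through 10 with p = 7/20 yields 12342438941/2560000000000.

12342438941/2560000000000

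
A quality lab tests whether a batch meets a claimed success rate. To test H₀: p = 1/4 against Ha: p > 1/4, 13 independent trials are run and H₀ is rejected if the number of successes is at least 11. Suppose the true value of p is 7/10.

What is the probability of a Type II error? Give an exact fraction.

β = P(fail to reject H₀ | Ha true) = P(S ≤ 10 | p = 7/10), S ~ Binomial(13, 7/10).
Equivalently, β = 1 − P(S ≥ 11) = 7788298257/9765625000.

7788298257/9765625000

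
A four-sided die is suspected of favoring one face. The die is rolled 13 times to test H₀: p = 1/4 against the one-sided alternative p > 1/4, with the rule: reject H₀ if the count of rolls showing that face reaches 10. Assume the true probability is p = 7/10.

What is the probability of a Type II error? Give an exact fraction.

Under the alternative p = 7/10, Y ~ Binomial(13, 7/10); β is the probability the test does not reject, P(Y < 10).
Summing C(13,j)·(7/10)^j·(3/10)^{13-j} for j = 0..9 gives 579394354239/1000000000000.

579394354239/1000000000000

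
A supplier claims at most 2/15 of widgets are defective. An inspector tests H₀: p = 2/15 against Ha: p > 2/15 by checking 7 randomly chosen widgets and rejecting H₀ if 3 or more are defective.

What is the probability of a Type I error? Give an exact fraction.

Under H₀, S ~ Binomial(7, 2/15); the Type I error rate is P(S ≥ 3).
Computing the lower-tail complement: 1 − 10767497/11390625 = 623128/11390625.

623128/11390625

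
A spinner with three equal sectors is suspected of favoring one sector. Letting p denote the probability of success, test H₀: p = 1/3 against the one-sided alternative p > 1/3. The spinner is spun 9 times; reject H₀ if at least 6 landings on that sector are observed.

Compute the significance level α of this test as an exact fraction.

835/19683

Under H₀, X ~ Binomial(9, 1/3), and α = P(X ≥ 6).
P(X ≥ 6) = Σ_{j=6}^{9} C(9,j)·(1/3)^j·(2/3)^{9-j} = 835/19683.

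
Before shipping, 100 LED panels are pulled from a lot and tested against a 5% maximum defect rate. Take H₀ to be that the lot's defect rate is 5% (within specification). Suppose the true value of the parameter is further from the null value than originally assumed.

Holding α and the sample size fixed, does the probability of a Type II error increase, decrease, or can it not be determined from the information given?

A bigger departure from H₀ is easier for the test to detect, so it fails to reject less often.

It decreases.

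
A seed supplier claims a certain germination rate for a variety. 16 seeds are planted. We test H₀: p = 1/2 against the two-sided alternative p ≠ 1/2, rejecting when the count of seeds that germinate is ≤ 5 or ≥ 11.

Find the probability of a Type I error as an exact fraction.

α = P(X ≤ 5 or X ≥ 11 | p = 1/2), X ~ Binomial(16, 1/2).
Each tail has probability (1 + 16 + 120 + 560 + 1820 + 4368)/65536; doubling gives α = 13770/65536 = 6885/32768.

6885/32768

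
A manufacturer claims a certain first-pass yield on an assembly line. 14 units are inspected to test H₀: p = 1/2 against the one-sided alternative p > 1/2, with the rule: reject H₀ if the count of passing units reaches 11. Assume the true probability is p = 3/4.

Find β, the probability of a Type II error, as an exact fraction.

A Type II error is failing to reject when Ha holds: with p = 3/4, β = P(K ≤ 10).
Equivalently, β = 1 − P(K ≥ 11) = 64244663/134217728.

64244663/134217728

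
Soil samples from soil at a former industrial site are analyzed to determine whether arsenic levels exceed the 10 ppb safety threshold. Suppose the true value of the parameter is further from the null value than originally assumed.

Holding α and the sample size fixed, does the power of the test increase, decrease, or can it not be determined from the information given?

It increases.

A bigger departure from H₀ is easier for the test to detect, so it fails to reject less often.
Since power = 1 − β and β decreases, power increases.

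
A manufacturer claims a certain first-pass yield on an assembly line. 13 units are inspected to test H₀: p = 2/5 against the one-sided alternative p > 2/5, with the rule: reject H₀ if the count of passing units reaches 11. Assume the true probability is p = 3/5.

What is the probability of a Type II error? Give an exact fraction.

Under the alternative p = 3/5, K ~ Binomial(13, 3/5); β is the probability the test does not reject, P(K < 11).
Equivalently, β = 1 − P(K ≥ 11) = 1150021472/1220703125.

1150021472/1220703125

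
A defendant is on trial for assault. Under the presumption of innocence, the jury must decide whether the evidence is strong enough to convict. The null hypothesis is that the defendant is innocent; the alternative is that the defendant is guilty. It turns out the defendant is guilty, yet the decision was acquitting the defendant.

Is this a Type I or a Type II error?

'Acquitting the defendant' corresponds to failing to reject H₀.
H₀ was not rejected but H₀ is false — a Type II error (false negative).

Type II error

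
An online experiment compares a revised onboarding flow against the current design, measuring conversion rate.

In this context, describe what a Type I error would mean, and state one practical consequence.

A Type I error would mean concluding that the new design increases conversion rate when in fact the new design has no effect on conversion rate. Consequence: engineering effort is spent shipping a change that doesn't actually help.

With the conventional null hypothesis that the new design has no effect on conversion rate:
A Type I error is rejecting H₀ when H₀ is true.
Here that means shipping the new feature to all users when actually the new design has no effect on conversion rate.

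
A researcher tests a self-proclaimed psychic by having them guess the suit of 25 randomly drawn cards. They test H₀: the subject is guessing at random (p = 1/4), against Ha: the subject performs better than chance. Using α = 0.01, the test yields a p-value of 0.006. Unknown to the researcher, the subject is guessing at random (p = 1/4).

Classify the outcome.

Since p = 0.006 < α = 0.01, H₀ is rejected.
H₀ is true (actually the subject is guessing at random (p = 1/4)).
Rejecting a true H₀ is a Type I error.

Type I error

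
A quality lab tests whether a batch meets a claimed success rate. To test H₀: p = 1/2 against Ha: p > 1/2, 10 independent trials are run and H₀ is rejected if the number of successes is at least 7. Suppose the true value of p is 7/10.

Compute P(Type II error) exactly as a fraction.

Under the alternative p = 7/10, X ~ Binomial(10, 7/10); β is the probability the test does not reject, P(X < 7).
Equivalently, β = 1 − P(X ≥ 7) = 218993301/625000000.

218993301/625000000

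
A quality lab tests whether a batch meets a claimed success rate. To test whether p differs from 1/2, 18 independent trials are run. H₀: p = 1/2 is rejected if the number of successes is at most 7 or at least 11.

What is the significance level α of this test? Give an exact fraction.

The significance level is the null-hypothesis probability of the rejection region {≤7} ∪ {≥11}.
The two tails are symmetric, so α = 2·(1 + 18 + 153 + 816 + 3060 + 8568 + 18564 + 31824)/2^18 = 126008/262144 = 15751/32768.

15751/32768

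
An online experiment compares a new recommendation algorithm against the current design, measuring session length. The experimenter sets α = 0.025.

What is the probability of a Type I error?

The significance level α is, by definition, the probability of a Type I error — P(reject H₀ | H₀ true).

0.025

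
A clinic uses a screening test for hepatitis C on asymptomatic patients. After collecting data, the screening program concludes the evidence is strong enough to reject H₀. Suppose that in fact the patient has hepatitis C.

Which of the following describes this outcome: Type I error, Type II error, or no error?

The conventional null hypothesis here is that the patient does not have hepatitis C.
The test rejected a false H₀ — the decision matches the true state.

Neither — the decision is correct.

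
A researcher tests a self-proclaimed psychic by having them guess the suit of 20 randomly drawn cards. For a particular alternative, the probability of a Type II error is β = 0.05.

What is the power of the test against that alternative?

Power = 1 − β = 1 − 0.05 = 0.95.

0.95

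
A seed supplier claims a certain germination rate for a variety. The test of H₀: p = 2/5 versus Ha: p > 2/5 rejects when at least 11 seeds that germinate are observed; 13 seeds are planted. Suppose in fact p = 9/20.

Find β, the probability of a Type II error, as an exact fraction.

A Type II error is failing to reject when Ha holds: with p = 9/20, β = P(K ≤ 10).
Adding the binomial probabilities P(K=0)+…+P(K=10) at p = 9/20 gives 40790448134932573/40960000000000000.

40790448134932573/40960000000000000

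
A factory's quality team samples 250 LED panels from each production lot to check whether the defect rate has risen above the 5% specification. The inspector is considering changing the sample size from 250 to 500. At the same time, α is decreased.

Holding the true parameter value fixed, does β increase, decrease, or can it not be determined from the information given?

Cannot be determined from the information given.

The first change alone would make β decrease; the second alone would make β increase. Which effect dominates depends on the magnitudes, which are not given.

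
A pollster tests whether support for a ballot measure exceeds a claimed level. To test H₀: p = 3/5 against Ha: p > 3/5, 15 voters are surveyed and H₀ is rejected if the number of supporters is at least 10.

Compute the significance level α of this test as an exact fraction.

12305162061/30517578125

The Type I error probability is α = P(K ≥ 10) computed under H₀, where K ~ Binomial(15, 3/5).
P(K ≥ 10) = Σ_{j=10}^{15} C(15,j)·(3/5)^j·(2/5)^{15-j} = 12305162061/30517578125.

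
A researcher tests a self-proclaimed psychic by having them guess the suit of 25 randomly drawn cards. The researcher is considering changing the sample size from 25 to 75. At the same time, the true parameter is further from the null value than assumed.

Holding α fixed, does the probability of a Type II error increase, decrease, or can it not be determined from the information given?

It decreases.

A larger sample reduces the standard error, pulling the sampling distribution under Ha further from the non-rejection region. A larger true effect moves the Ha sampling distribution further from the H₀ critical value, making rejection more likely when Ha is true. Both changes push β in the same direction.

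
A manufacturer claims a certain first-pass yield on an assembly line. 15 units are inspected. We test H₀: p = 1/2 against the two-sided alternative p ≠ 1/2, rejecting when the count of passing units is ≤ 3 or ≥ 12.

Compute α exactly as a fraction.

9/256

The significance level is the null-hypothesis probability of the rejection region {≤3} ∪ {≥12}.
Each tail has probability (1 + 15 + 105 + 455)/32768; doubling gives α = 1152/32768 = 9/256.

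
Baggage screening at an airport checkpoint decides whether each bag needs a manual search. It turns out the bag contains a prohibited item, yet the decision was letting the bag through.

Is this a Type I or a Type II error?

Type II error

The null hypothesis here is that the bag contains no prohibited items.
'Letting the bag through' corresponds to failing to reject H₀.
H₀ was not rejected but H₀ is false — a Type II error (false negative).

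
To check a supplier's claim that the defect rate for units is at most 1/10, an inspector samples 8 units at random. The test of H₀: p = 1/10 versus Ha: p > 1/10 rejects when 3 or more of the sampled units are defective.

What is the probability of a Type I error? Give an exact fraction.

Under H₀, S ~ Binomial(8, 1/10); the Type I error rate is P(S ≥ 3).
Computing the lower-tail complement: 1 − 96190821/100000000 = 3809179/100000000.

3809179/100000000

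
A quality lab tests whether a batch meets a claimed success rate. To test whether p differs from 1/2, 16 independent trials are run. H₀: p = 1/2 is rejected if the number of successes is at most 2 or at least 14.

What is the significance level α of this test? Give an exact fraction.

The significance level is the null-hypothesis probability of the rejection region {≤2} ∪ {≥14}.
Each tail has probability (1 + 16 + 120)/65536; doubling gives α = 274/65536 = 137/32768.

137/32768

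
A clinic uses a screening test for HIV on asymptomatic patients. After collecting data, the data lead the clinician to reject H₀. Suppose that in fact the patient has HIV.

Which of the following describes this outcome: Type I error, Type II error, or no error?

The conventional null hypothesis here is that the patient does not have HIV.
The test rejected a false H₀ — the decision matches the true state.

No error — this is a correct decision.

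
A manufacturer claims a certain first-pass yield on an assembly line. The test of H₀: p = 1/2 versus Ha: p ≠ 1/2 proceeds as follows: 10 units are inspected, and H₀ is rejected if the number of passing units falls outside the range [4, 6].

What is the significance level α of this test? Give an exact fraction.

11/32

α = P(S ≤ 3 or S ≥ 7 | p = 1/2), S ~ Binomial(10, 1/2).
Each tail has probability (1 + 10 + 45 + 120)/1024; doubling gives α = 352/1024 = 11/32.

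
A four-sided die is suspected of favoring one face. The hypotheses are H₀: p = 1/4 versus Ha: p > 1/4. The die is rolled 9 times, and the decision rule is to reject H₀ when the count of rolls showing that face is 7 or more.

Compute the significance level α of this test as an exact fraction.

11/8192

Under H₀, Y ~ Binomial(9, 1/4), and α = P(Y ≥ 7).
P(Y ≥ 7) = Σ_{j=7}^{9} C(9,j)·(1/4)^j·(3/4)^{9-j} = 11/8192.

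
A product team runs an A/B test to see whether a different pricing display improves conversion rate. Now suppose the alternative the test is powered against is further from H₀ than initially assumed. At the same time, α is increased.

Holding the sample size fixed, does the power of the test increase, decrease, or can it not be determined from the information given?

It increases.

A larger true effect moves the Ha sampling distribution further from the H₀ critical value, making rejection more likely when Ha is true. With a larger α the critical value moves toward the center, so more of the Ha sampling distribution lies in the rejection region. Both changes push β in the same direction.
Since power = 1 − β and β decreases, power increases.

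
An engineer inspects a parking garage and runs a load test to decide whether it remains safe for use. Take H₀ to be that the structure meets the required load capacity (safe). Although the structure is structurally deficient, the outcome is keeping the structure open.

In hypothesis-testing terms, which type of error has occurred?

'Keeping the structure open' corresponds to failing to reject H₀.
H₀ was not rejected but H₀ is false — a Type II error (false negative).

Type II error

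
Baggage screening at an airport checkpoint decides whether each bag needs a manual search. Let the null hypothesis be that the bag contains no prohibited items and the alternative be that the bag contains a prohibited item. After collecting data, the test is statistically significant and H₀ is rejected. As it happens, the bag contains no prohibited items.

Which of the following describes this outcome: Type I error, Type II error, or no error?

H₀ was rejected, but H₀ is actually true.
Rejecting a true null hypothesis is a Type I error (false positive).

Type I error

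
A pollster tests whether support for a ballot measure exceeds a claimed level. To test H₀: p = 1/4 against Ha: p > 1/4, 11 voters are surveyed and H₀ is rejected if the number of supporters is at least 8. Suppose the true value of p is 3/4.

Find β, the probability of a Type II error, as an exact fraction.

150311/524288

β = P(fail to reject H₀ | Ha true) = P(S ≤ 7 | p = 3/4), S ~ Binomial(11, 3/4).
Summing C(11,j)·(3/4)^j·(1/4)^{11-j} for j = 0..7 gives 150311/524288.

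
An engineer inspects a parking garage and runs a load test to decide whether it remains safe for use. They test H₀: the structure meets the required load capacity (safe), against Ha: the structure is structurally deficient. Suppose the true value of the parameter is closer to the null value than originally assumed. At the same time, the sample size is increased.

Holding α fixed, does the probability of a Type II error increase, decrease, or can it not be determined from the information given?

Cannot be determined from the information given.

The first change alone would make β increase; the second alone would make β decrease. Which effect dominates depends on the magnitudes, which are not given.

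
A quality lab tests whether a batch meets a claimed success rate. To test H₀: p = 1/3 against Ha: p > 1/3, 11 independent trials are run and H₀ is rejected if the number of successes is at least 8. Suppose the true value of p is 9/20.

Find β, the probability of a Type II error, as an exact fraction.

4807868226029/5120000000000

Under the alternative p = 9/20, Y ~ Binomial(11, 9/20); β is the probability the test does not reject, P(Y < 8).
Summing C(11,j)·(9/20)^j·(11/20)^{11-j} for j = 0..7 gives 4807868226029/5120000000000.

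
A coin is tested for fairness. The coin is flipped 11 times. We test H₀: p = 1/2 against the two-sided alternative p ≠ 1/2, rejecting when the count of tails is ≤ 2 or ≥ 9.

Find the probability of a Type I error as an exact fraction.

67/1024

α = P(X ≤ 2 or X ≥ 9 | p = 1/2), X ~ Binomial(11, 1/2).
The two tails are symmetric, so α = 2·(1 + 11 + 55)/2^11 = 134/2048 = 67/1024.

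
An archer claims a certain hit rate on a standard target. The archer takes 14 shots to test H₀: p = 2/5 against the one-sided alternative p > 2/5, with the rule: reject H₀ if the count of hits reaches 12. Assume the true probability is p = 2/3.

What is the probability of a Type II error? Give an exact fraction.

β = P(fail to reject H₀ | Ha true) = P(X ≤ 11 | p = 2/3), X ~ Binomial(14, 2/3).
Adding the binomial probabilities P(X=0)+…+P(X=11) at p = 2/3 gives 1426387/1594323.

1426387/1594323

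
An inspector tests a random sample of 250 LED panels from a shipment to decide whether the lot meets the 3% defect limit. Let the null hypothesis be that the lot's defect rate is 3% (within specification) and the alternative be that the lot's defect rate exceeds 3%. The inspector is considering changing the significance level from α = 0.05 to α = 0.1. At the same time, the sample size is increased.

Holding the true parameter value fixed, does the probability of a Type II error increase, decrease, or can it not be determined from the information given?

It decreases.

Relaxing α lowers the evidence threshold; under Ha, outcomes that previously fell short now trigger rejection. Increasing n separates the H₀ and Ha sampling distributions, so under Ha fewer outcomes land in the acceptance region. Both changes push β in the same direction.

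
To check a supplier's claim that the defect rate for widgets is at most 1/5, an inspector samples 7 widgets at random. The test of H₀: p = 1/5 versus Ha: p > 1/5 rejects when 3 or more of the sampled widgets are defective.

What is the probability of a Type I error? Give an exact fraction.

The significance level is the probability, assuming p = 1/5, of seeing 3 or more defectives in 7 draws.
Computing the lower-tail complement: 1 − 13312/15625 = 2313/15625.

2313/15625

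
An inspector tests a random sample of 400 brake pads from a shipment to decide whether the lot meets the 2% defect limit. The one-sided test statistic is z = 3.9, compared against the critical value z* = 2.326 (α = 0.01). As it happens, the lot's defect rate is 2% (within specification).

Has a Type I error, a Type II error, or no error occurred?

The conventional null hypothesis is that the lot's defect rate is 2% (within specification).
Since z = 3.9 > z* = 2.326, H₀ is rejected.
H₀ is true (actually the lot's defect rate is 2% (within specification)).
Rejecting a true H₀ is a Type I error.

Type I error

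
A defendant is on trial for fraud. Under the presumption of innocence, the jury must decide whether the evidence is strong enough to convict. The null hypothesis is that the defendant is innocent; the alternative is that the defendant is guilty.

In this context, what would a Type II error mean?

A Type II error is failing to reject H₀ when H₀ is false.
Here that means acquitting the defendant when actually the defendant is guilty.

A Type II error would mean concluding that the defendant is innocent (or at least failing to establish that the defendant is guilty) when in fact the defendant is guilty.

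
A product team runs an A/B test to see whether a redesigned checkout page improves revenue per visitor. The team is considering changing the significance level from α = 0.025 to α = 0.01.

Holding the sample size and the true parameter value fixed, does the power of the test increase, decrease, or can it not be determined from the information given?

Lowering α raises the bar for rejection; under Ha, the test now fails to reject on outcomes it previously would have rejected.
Since power = 1 − β and β increases, power decreases.

It decreases.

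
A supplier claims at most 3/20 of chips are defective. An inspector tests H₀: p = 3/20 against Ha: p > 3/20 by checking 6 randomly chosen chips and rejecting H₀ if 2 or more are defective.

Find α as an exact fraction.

2861001/12800000

The significance level is the probability, assuming p = 3/20, of seeing 2 or more defectives in 6 draws.
Via the complement, α = 1 − Σ_{j=0}^{1} C(6,j)(3/20)^j(17/20)^{6-j} = 2861001/12800000.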